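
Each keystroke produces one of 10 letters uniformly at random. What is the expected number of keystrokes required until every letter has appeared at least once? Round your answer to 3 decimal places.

29.290

The wait to go from k to k+1 distinct letters is geometric with mean 10/(10-k).
E[T] = 10/10 + 10/9 + 10/8 + ... + 10/2 + 10/1 = 10·H_{10}.
H_{10} = 2.9290, so E[T] = 29.2897.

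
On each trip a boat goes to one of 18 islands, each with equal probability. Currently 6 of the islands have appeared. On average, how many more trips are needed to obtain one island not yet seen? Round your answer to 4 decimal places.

Each trip yields a new island with probability (18-6)/18 = 12/18, so the wait is geometric with mean 18/12.
E = 18/12 = 1.50000.

1.5000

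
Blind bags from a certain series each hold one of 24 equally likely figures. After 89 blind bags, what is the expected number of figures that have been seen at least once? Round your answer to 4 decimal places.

For each figure, P(seen in 89 blind bags) = 1 - (23/24)^89 = 0.97735.
By linearity of expectation, E[distinct seen] = 24·(1 - (23/24)^89) = 23.45651.

23.4565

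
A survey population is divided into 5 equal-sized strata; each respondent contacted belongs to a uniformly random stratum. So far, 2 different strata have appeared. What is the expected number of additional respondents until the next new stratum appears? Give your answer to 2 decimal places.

The number of respondents until the next new stratum is geometric with success probability 3/5, so its mean is 5/3.
E = 5/3 = 1.667.

1.67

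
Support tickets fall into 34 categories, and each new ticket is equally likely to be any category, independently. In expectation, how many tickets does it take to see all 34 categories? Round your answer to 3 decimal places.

140.019

Split into phases: going from k distinct to k+1 distinct takes on average 34/(34-k) tickets.
E[T] = 34/34 + 34/33 + 34/32 + ... + 34/2 + 34/1 = 34·H_{34}.
H_{34} = 4.1182, so E[T] = 140.0191.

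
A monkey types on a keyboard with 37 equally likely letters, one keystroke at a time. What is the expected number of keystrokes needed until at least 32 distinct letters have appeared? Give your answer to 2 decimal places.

Going from k to k+1 distinct takes a geometric number of keystrokes with mean 37/(37-k).
Sum over k = 0,...,31: E = 37/37 + 37/36 + 37/35 + ... + 37/7 + 37/6 = 70.975.

70.98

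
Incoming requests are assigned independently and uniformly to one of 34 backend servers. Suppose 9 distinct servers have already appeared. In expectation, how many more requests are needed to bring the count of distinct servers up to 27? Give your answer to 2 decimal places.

The wait to go from k to k+1 distinct servers is geometric with mean 34/(34-k).
Sum over k = 9,...,26: E = 34/25 + 34/24 + 34/23 + ... + 34/9 + 34/8 = 41.585.

41.59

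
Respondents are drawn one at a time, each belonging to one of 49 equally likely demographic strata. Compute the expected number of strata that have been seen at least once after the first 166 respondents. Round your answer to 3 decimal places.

47.402

For each stratum, P(seen in 166 respondents) = 1 - (48/49)^166 = 0.9674.
By linearity of expectation, E[distinct seen] = 49·(1 - (48/49)^166) = 47.4016.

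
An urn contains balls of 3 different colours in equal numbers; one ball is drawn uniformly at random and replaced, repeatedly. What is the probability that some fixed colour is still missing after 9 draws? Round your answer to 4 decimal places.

0.0260

Each draw misses the fixed colour with probability (3-1)/3 = 2/3, independently.
P(still missing after 9) = (2/3)^9 = 0.02601.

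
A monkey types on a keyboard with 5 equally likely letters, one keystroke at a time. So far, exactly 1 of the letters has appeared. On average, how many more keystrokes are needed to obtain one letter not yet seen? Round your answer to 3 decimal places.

The number of keystrokes until the next new letter is geometric with success probability 4/5, so its mean is 5/4.
E = 5/4 = 1.2500.

1.250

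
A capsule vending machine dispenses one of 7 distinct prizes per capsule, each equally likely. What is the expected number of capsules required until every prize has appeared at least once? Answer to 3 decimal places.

18.150

The wait to go from k to k+1 distinct prizes is geometric with mean 7/(7-k).
E[T] = 7/7 + 7/6 + 7/5 + ... + 7/2 + 7/1 = 7·H_{7}.
H_{7} = 2.5929, so E[T] = 18.1500.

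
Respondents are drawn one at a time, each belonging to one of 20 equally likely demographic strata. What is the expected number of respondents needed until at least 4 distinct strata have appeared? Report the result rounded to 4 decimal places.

Going from k to k+1 distinct takes a geometric number of respondents with mean 20/(20-k).
Sum over k = 0,...,3: E = 20/20 + 20/19 + 20/18 + 20/17 = 4.34021.

4.3402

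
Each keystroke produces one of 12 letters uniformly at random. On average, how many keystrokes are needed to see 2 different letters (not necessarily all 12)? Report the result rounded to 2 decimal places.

With k distinct letters already seen, the next new one arrives after an expected 12/(12-k) keystrokes.
Sum over k = 0,...,1: E = 12/12 + 12/11 = 2.091.

2.09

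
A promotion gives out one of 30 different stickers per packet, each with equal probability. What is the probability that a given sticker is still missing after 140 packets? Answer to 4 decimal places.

On each packet the fixed sticker fails to appear with probability 29/30.
P(still missing after 140) = (29/30)^140 = 0.00868.

0.0087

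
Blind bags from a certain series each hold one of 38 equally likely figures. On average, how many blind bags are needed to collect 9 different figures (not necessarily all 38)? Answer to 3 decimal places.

Going from k to k+1 distinct takes a geometric number of blind bags with mean 38/(38-k).
Sum over k = 0,...,8: E = 38/38 + 38/37 + 38/36 + ... + 38/31 + 38/30 = 10.1174.

10.117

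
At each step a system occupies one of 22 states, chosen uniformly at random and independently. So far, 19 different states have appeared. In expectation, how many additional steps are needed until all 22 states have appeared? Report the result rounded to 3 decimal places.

40.333

The wait to go from k to k+1 distinct states is geometric with mean 22/(22-k).
Sum over k = 19,...,21: E = 22/3 + 22/2 + 22/1 = 40.3333.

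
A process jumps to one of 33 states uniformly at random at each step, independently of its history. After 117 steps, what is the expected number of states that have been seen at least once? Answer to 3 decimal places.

32.099

For each state, P(seen in 117 steps) = 1 - (32/33)^117 = 0.9727.
By linearity of expectation, E[distinct seen] = 33·(1 - (32/33)^117) = 32.0986.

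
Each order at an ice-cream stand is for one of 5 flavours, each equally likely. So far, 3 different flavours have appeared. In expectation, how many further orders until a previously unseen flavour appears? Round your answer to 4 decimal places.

2.5000

Each order yields a new flavour with probability (5-3)/5 = 2/5, so the wait is geometric with mean 5/2.
E = 5/2 = 2.50000.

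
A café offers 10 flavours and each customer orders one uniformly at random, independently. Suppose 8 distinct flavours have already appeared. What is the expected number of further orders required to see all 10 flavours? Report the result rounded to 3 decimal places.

From k distinct to k+1 distinct takes on average 10/(10-k) orders.
Sum over k = 8,...,9: E = 10/2 + 10/1 = 15.0000.

15.000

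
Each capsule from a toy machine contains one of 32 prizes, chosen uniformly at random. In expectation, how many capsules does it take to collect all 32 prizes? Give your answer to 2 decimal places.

The wait to go from k to k+1 distinct prizes is geometric with mean 32/(32-k).
E[T] = 32/32 + 32/31 + 32/30 + ... + 32/2 + 32/1 = 32·H_{32}.
H_{32} = 4.058, so E[T] = 129.872.

129.87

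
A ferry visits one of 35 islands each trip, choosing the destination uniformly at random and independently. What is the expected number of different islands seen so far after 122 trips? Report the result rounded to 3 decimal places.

For each island, P(seen in 122 trips) = 1 - (34/35)^122 = 0.9709.
By linearity of expectation, E[distinct seen] = 35·(1 - (34/35)^122) = 33.9810.

33.981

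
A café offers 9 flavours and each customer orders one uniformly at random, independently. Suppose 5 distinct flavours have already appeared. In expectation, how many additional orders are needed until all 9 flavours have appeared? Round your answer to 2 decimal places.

18.75

The wait to go from k to k+1 distinct flavours is geometric with mean 9/(9-k).
Sum over k = 5,...,8: E = 9/4 + 9/3 + 9/2 + 9/1 = 18.750.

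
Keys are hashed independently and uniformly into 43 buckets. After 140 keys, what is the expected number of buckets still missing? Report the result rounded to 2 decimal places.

For each bucket, P(unseen after 140) = (42/43)^140 = 0.037.
By linearity of expectation, E[unseen] = 43·(42/43)^140 = 1.595.

1.60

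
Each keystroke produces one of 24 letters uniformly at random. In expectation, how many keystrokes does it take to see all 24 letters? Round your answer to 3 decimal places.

After k distinct letters have appeared, the next keystroke gives a new one with probability (24-k)/24, so the expected wait for the (k+1)-th is 24/(24-k).
E[T] = 24/24 + 24/23 + 24/22 + ... + 24/2 + 24/1 = 24·H_{24}.
H_{24} = 3.7760, so E[T] = 90.6230.

90.623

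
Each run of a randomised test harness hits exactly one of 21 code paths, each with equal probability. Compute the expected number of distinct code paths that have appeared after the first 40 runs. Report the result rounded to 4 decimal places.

For each code path, P(seen in 40 runs) = 1 - (20/21)^40 = 0.85795.
By linearity of expectation, E[distinct seen] = 21·(1 - (20/21)^40) = 18.01704.

18.0170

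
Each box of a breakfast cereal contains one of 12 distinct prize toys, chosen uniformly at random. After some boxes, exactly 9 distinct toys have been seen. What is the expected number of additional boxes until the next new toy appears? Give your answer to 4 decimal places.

4.0000

Each box yields a new toy with probability (12-9)/12 = 3/12, so the wait is geometric with mean 12/3.
E = 12/3 = 4.00000.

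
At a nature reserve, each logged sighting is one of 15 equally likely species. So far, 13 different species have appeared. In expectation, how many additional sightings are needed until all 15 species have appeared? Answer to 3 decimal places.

22.500

With k distinct species already seen, the next new one takes an expected 15/(15-k) sightings.
Sum over k = 13,...,14: E = 15/2 + 15/1 = 22.5000.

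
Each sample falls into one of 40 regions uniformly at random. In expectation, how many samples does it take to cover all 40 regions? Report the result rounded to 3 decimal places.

171.142

Split into phases: going from k distinct to k+1 distinct takes on average 40/(40-k) samples.
E[T] = 40/40 + 40/39 + 40/38 + ... + 40/2 + 40/1 = 40·H_{40}.
H_{40} = 4.2785, so E[T] = 171.1417.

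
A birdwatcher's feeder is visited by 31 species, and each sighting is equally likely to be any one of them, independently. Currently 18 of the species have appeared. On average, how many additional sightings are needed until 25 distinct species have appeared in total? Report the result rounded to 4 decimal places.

From k distinct to k+1 distinct takes on average 31/(31-k) sightings.
Sum over k = 18,...,24: E = 31/13 + 31/12 + 31/11 + ... + 31/8 + 31/7 = 22.63415.

22.6341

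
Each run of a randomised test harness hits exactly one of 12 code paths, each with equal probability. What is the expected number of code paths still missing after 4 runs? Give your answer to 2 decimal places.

8.47

For each code path, P(unseen after 4) = (11/12)^4 = 0.706.
By linearity of expectation, E[unseen] = 12·(11/12)^4 = 8.473.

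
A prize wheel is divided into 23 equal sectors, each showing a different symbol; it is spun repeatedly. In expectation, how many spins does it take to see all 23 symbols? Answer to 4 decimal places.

85.8887

After k distinct symbols have appeared, the next spin gives a new one with probability (23-k)/23, so the expected wait for the (k+1)-th is 23/(23-k).
E[T] = 23/23 + 23/22 + 23/21 + ... + 23/2 + 23/1 = 23·H_{23}.
H_{23} = 3.73429, so E[T] = 85.88870.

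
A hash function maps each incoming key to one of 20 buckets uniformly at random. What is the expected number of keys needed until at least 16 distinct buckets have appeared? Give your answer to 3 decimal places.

With k distinct buckets already seen, the next new one arrives after an expected 20/(20-k) keys.
Sum over k = 0,...,15: E = 20/20 + 20/19 + 20/18 + ... + 20/6 + 20/5 = 30.2881.

30.288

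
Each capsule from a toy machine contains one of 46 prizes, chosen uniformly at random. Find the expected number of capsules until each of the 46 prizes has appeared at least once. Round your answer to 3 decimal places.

Split into phases: going from k distinct to k+1 distinct takes on average 46/(46-k) capsules.
E[T] = 46/46 + 46/45 + 46/44 + ... + 46/2 + 46/1 = 46·H_{46}.
H_{46} = 4.4167, so E[T] = 203.1676.

203.168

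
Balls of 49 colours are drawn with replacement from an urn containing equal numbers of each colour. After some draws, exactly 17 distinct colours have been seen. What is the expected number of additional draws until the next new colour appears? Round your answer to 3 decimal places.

Each draw yields a new colour with probability (49-17)/49 = 32/49, so the wait is geometric with mean 49/32.
E = 49/32 = 1.5313.

1.531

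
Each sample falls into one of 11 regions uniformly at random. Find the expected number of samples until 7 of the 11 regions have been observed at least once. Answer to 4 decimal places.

With k distinct regions already seen, the next new one arrives after an expected 11/(11-k) samples.
Sum over k = 0,...,6: E = 11/11 + 11/10 + 11/9 + ... + 11/6 + 11/5 = 10.30198.

10.3020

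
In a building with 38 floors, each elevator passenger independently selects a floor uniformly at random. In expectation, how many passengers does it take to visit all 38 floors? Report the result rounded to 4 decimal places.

After k distinct floors have appeared, the next passenger gives a new one with probability (38-k)/38, so the expected wait for the (k+1)-th is 38/(38-k).
E[T] = 38/38 + 38/37 + 38/36 + ... + 38/2 + 38/1 = 38·H_{38}.
H_{38} = 4.22790, so E[T] = 160.66028.

160.6603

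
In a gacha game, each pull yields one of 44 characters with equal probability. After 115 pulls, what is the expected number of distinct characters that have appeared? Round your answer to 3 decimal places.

40.872

For each character, P(seen in 115 pulls) = 1 - (43/44)^115 = 0.9289.
By linearity of expectation, E[distinct seen] = 44·(1 - (43/44)^115) = 40.8720.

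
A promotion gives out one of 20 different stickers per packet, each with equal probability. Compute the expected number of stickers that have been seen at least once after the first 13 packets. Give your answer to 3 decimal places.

For each sticker, P(seen in 13 packets) = 1 - (19/20)^13 = 0.4867.
By linearity of expectation, E[distinct seen] = 20·(1 - (19/20)^13) = 9.7332.

9.733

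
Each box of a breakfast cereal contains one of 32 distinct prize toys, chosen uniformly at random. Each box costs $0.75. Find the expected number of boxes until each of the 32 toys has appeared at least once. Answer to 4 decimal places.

Split into phases: going from k distinct to k+1 distinct takes on average 32/(32-k) boxes.
E[T] = 32/32 + 32/31 + 32/30 + ... + 32/2 + 32/1 = 32·H_{32}.
H_{32} = 4.05850, so E[T] = 129.87185.

129.8718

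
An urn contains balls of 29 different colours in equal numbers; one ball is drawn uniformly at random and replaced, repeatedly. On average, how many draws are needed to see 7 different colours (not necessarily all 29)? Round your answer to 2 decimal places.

7.85

With k distinct colours already seen, the next new one arrives after an expected 29/(29-k) draws.
Sum over k = 0,...,6: E = 29/29 + 29/28 + 29/27 + ... + 29/24 + 29/23 = 7.854.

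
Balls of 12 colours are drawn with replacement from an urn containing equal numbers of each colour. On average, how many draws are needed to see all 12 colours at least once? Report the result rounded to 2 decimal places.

37.24

The wait to go from k to k+1 distinct colours is geometric with mean 12/(12-k).
E[T] = 12/12 + 12/11 + 12/10 + ... + 12/2 + 12/1 = 12·H_{12}.
H_{12} = 3.103, so E[T] = 37.239.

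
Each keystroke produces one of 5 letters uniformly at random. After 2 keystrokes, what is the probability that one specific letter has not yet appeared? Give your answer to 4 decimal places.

On each keystroke the fixed letter fails to appear with probability 4/5.
P(still missing after 2) = (4/5)^2 = 0.64000.

0.6400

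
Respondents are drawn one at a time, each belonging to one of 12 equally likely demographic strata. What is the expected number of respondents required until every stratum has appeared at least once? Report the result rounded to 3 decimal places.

37.239

After k distinct strata have appeared, the next respondent gives a new one with probability (12-k)/12, so the expected wait for the (k+1)-th is 12/(12-k).
E[T] = 12/12 + 12/11 + 12/10 + ... + 12/2 + 12/1 = 12·H_{12}.
H_{12} = 3.1032, so E[T] = 37.2385.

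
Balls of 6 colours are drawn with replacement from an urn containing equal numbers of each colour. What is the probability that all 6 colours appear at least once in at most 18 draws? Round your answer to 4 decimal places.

By inclusion–exclusion over which colours are missing,
P(all seen) = Σ_{j=0}^{6} (-1)^j C(6,j)((6-j)/6)^18
= 1.00000 - 0.22537 + 0.01015 - 0.00008 + 0.00000 - 0.00000 + 0.00000
= 0.78471.

0.7847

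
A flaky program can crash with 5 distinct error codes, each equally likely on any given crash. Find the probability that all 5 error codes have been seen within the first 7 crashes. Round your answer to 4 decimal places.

0.2150

By inclusion–exclusion over which error codes are missing,
P(all seen) = Σ_{j=0}^{5} (-1)^j C(5,j)((5-j)/5)^7
= 1.00000 - 1.04858 + 0.27994 - 0.01638 + 0.00006 - 0.00000
= 0.21504.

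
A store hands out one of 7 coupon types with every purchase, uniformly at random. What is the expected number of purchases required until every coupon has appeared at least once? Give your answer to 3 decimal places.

The wait to go from k to k+1 distinct coupons is geometric with mean 7/(7-k).
E[T] = 7/7 + 7/6 + 7/5 + ... + 7/2 + 7/1 = 7·H_{7}.
H_{7} = 2.5929, so E[T] = 18.1500.

18.150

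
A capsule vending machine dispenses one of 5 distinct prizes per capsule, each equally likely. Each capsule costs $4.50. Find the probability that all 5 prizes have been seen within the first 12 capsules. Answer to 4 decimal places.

0.6780

Let A_i be the event that prize i is missing after 12 capsules. By inclusion–exclusion on the A_i,
P(all seen) = Σ_{j=0}^{5} (-1)^j C(5,j)((5-j)/5)^12
= 1.00000 - 0.34360 + 0.02177 - 0.00017 + 0.00000 - 0.00000
= 0.67800.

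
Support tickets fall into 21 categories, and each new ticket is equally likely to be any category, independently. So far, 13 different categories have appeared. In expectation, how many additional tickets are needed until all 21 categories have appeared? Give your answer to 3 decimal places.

57.075

With k distinct categories already seen, the next new one takes an expected 21/(21-k) tickets.
Sum over k = 13,...,20: E = 21/8 + 21/7 + 21/6 + ... + 21/2 + 21/1 = 57.0750.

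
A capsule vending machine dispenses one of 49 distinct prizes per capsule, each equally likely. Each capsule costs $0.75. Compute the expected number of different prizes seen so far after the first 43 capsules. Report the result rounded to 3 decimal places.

28.810

For each prize, P(seen in 43 capsules) = 1 - (48/49)^43 = 0.5880.
By linearity of expectation, E[distinct seen] = 49·(1 - (48/49)^43) = 28.8099.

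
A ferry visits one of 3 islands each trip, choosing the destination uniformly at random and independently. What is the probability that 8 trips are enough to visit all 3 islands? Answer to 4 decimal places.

0.8834

By inclusion–exclusion over which islands are missing,
P(all seen) = Σ_{j=0}^{3} (-1)^j C(3,j)((3-j)/3)^8
= 1.00000 - 0.11706 + 0.00046 - 0.00000
= 0.88340.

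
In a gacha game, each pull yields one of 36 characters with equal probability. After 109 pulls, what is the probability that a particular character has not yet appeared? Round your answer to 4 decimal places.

0.0464

Each pull misses the fixed character with probability (36-1)/36 = 35/36, independently.
P(still missing after 109) = (35/36)^109 = 0.04639.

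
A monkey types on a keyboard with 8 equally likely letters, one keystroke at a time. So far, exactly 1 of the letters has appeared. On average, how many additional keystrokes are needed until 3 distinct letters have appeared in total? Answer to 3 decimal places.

The wait to go from k to k+1 distinct letters is geometric with mean 8/(8-k).
Sum over k = 1,...,2: E = 8/7 + 8/6 = 2.4762.

2.476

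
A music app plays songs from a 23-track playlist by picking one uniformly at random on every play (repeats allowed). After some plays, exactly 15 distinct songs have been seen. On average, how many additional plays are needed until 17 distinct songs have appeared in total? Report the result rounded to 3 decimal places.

6.161

With k distinct songs already seen, the next new one takes an expected 23/(23-k) plays.
Sum over k = 15,...,16: E = 23/8 + 23/7 = 6.1607.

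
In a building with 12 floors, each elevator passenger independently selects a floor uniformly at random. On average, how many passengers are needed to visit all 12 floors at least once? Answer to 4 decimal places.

37.2385

The wait to go from k to k+1 distinct floors is geometric with mean 12/(12-k).
E[T] = 12/12 + 12/11 + 12/10 + ... + 12/2 + 12/1 = 12·H_{12}.
H_{12} = 3.10321, so E[T] = 37.23853.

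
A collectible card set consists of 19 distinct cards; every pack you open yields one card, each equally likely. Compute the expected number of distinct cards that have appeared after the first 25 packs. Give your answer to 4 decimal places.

14.0827

For each card, P(seen in 25 packs) = 1 - (18/19)^25 = 0.74120.
By linearity of expectation, E[distinct seen] = 19·(1 - (18/19)^25) = 14.08271.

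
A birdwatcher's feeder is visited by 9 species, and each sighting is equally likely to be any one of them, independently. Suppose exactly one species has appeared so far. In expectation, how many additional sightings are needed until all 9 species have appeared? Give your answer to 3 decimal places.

24.461

The wait to go from k to k+1 distinct species is geometric with mean 9/(9-k).
Sum over k = 1,...,8: E = 9/8 + 9/7 + 9/6 + ... + 9/2 + 9/1 = 24.4607.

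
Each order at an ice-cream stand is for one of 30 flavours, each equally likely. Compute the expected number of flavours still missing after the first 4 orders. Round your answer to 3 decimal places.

26.196

For each flavour, P(unseen after 4) = (29/30)^4 = 0.8732.
By linearity of expectation, E[unseen] = 30·(29/30)^4 = 26.1956.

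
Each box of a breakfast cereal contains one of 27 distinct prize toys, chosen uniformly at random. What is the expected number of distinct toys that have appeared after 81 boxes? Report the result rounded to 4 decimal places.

For each toy, P(seen in 81 boxes) = 1 - (26/27)^81 = 0.95297.
By linearity of expectation, E[distinct seen] = 27·(1 - (26/27)^81) = 25.73019.

25.7302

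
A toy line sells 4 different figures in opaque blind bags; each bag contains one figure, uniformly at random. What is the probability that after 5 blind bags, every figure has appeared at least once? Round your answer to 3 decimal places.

0.234

Let A_i be the event that figure i is missing after 5 blind bags. By inclusion–exclusion on the A_i,
P(all seen) = Σ_{j=0}^{4} (-1)^j C(4,j)((4-j)/4)^5
= 1.0000 - 0.9492 + 0.1875 - 0.0039 + 0.0000
= 0.2344.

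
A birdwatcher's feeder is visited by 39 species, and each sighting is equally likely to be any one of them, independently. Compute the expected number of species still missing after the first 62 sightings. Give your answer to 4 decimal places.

For each species, P(unseen after 62) = (38/39)^62 = 0.19979.
By linearity of expectation, E[unseen] = 39·(38/39)^62 = 7.79187.

7.7919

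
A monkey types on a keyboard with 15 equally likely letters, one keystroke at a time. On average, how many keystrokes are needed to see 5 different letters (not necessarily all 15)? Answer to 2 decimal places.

Going from k to k+1 distinct takes a geometric number of keystrokes with mean 15/(15-k).
Sum over k = 0,...,4: E = 15/15 + 15/14 + 15/13 + 15/12 + 15/11 = 5.839.

5.84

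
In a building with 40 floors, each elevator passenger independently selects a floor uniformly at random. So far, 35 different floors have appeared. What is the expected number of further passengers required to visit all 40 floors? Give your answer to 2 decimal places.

With k distinct floors already seen, the next new one takes an expected 40/(40-k) passengers.
Sum over k = 35,...,39: E = 40/5 + 40/4 + 40/3 + 40/2 + 40/1 = 91.333.

91.33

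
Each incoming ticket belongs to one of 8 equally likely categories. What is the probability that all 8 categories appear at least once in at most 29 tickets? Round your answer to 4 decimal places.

Let A_i be the event that category i is missing after 29 tickets. By inclusion–exclusion on the A_i,
P(all seen) = Σ_{j=0}^{8} (-1)^j C(8,j)((8-j)/8)^29
= 1.00000 - 0.16647 + 0.00667 - 0.00007 + 0.00000 - 0.00000 + 0.00000 - 0.00000 + 0.00000
= 0.84013.

0.8401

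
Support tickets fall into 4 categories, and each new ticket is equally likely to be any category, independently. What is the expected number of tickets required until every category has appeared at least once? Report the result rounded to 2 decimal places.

8.33

Split into phases: going from k distinct to k+1 distinct takes on average 4/(4-k) tickets.
E[T] = 4/4 + 4/3 + 4/2 + 4/1 = 4·H_{4}.
H_{4} = 2.083, so E[T] = 8.333.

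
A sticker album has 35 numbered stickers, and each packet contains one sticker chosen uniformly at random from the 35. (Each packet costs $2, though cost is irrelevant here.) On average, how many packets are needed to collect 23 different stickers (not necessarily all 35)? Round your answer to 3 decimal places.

36.525

Going from k to k+1 distinct takes a geometric number of packets with mean 35/(35-k).
Sum over k = 0,...,22: E = 35/35 + 35/34 + 35/33 + ... + 35/14 + 35/13 = 36.5250.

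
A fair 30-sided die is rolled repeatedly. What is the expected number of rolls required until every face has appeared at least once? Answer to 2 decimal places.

119.85

The wait to go from k to k+1 distinct faces is geometric with mean 30/(30-k).
E[T] = 30/30 + 30/29 + 30/28 + ... + 30/2 + 30/1 = 30·H_{30}.
H_{30} = 3.995, so E[T] = 119.850.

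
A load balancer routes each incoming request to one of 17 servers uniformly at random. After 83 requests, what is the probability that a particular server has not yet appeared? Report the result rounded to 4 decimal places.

Each request misses the fixed server with probability (17-1)/17 = 16/17, independently.
P(still missing after 83) = (16/17)^83 = 0.00653.

0.0065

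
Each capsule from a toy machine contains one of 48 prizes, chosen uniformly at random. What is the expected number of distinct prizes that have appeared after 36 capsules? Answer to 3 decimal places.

25.505

For each prize, P(seen in 36 capsules) = 1 - (47/48)^36 = 0.5314.
By linearity of expectation, E[distinct seen] = 48·(1 - (47/48)^36) = 25.5053.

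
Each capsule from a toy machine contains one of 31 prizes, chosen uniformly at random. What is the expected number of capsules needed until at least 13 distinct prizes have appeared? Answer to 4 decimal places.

Going from k to k+1 distinct takes a geometric number of capsules with mean 31/(31-k).
Sum over k = 0,...,12: E = 31/31 + 31/30 + 31/29 + ... + 31/20 + 31/19 = 16.49625.

16.4963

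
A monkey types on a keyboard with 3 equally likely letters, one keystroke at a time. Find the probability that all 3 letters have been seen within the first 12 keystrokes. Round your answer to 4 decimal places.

0.9769

Let A_i be the event that letter i is missing after 12 keystrokes. By inclusion–exclusion on the A_i,
P(all seen) = Σ_{j=0}^{3} (-1)^j C(3,j)((3-j)/3)^12
= 1.00000 - 0.02312 + 0.00001 - 0.00000
= 0.97688.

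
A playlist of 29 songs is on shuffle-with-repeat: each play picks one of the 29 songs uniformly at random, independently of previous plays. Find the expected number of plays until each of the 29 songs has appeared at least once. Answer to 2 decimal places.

The wait to go from k to k+1 distinct songs is geometric with mean 29/(29-k).
E[T] = 29/29 + 29/28 + 29/27 + ... + 29/2 + 29/1 = 29·H_{29}.
H_{29} = 3.962, so E[T] = 114.888.

114.89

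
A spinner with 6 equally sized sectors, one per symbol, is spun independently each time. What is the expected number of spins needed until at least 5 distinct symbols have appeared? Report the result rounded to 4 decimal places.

8.7000

With k distinct symbols already seen, the next new one arrives after an expected 6/(6-k) spins.
Sum over k = 0,...,4: E = 6/6 + 6/5 + 6/4 + 6/3 + 6/2 = 8.70000.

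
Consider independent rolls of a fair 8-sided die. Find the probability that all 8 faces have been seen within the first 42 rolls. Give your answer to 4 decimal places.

By inclusion–exclusion over which faces are missing,
P(all seen) = Σ_{j=0}^{8} (-1)^j C(8,j)((8-j)/8)^42
= 1.00000 - 0.02934 + 0.00016 - 0.00000 + 0.00000 - 0.00000 + 0.00000 - 0.00000 + 0.00000
= 0.97082.

0.9708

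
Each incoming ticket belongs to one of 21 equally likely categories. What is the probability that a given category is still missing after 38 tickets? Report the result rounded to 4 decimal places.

0.1566

On each ticket the fixed category fails to appear with probability 20/21.
P(still missing after 38) = (20/21)^38 = 0.15661.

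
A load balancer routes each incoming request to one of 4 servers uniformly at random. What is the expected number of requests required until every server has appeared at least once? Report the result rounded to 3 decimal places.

After k distinct servers have appeared, the next request gives a new one with probability (4-k)/4, so the expected wait for the (k+1)-th is 4/(4-k).
E[T] = 4/4 + 4/3 + 4/2 + 4/1 = 4·H_{4}.
H_{4} = 2.0833, so E[T] = 8.3333.

8.333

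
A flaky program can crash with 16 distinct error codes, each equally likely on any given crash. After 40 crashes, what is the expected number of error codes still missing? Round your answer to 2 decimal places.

For each error code, P(unseen after 40) = (15/16)^40 = 0.076.
By linearity of expectation, E[unseen] = 16·(15/16)^40 = 1.211.

1.21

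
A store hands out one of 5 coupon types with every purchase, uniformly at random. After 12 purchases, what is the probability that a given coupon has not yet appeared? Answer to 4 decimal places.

0.0687

On each purchase the fixed coupon fails to appear with probability 4/5.
P(still missing after 12) = (4/5)^12 = 0.06872.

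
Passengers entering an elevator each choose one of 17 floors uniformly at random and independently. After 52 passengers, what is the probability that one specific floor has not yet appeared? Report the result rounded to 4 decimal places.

0.0427

Each passenger misses the fixed floor with probability (17-1)/17 = 16/17, independently.
P(still missing after 52) = (16/17)^52 = 0.04275.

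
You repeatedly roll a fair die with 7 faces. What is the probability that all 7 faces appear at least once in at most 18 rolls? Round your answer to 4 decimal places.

By inclusion–exclusion over which faces are missing,
P(all seen) = Σ_{j=0}^{7} (-1)^j C(7,j)((7-j)/7)^18
= 1.00000 - 0.43657 + 0.04919 - 0.00148 + 0.00001 - 0.00000 + 0.00000 - 0.00000
= 0.61115.

0.6112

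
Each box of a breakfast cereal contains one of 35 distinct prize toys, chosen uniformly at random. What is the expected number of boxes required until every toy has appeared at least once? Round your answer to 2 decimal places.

145.14

After k distinct toys have appeared, the next box gives a new one with probability (35-k)/35, so the expected wait for the (k+1)-th is 35/(35-k).
E[T] = 35/35 + 35/34 + 35/33 + ... + 35/2 + 35/1 = 35·H_{35}.
H_{35} = 4.147, so E[T] = 145.137.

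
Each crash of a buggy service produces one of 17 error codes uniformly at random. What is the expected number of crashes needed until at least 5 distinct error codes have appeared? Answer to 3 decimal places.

Going from k to k+1 distinct takes a geometric number of crashes with mean 17/(17-k).
Sum over k = 0,...,4: E = 17/17 + 17/16 + 17/15 + 17/14 + 17/13 = 5.7178.

5.718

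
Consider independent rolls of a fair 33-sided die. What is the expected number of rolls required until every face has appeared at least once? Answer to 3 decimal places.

The wait to go from k to k+1 distinct faces is geometric with mean 33/(33-k).
E[T] = 33/33 + 33/32 + 33/31 + ... + 33/2 + 33/1 = 33·H_{33}.
H_{33} = 4.0888, so E[T] = 134.9303.

134.930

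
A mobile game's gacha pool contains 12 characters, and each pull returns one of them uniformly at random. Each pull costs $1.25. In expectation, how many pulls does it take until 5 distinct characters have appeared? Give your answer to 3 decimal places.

6.124

Going from k to k+1 distinct takes a geometric number of pulls with mean 12/(12-k).
Sum over k = 0,...,4: E = 12/12 + 12/11 + 12/10 + 12/9 + 12/8 = 6.1242.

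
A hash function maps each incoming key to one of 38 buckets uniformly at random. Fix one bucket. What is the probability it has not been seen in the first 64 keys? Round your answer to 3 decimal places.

On each key the fixed bucket fails to appear with probability 37/38.
P(still missing after 64) = (37/38)^64 = 0.1815.

0.181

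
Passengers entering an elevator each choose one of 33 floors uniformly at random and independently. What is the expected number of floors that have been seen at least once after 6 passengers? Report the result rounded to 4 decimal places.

For each floor, P(seen in 6 passengers) = 1 - (32/33)^6 = 0.16859.
By linearity of expectation, E[distinct seen] = 33·(1 - (32/33)^6) = 5.56341.

5.5634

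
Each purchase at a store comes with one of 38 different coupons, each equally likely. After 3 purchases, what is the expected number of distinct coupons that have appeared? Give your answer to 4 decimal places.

For each coupon, P(seen in 3 purchases) = 1 - (37/38)^3 = 0.07689.
By linearity of expectation, E[distinct seen] = 38·(1 - (37/38)^3) = 2.92175.

2.9217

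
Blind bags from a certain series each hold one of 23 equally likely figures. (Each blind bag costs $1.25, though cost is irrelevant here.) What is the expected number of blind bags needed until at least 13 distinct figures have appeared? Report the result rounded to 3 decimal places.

18.522

Going from k to k+1 distinct takes a geometric number of blind bags with mean 23/(23-k).
Sum over k = 0,...,12: E = 23/23 + 23/22 + 23/21 + ... + 23/12 + 23/11 = 18.5224.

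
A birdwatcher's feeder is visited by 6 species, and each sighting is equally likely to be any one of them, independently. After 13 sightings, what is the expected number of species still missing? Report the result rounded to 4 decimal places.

0.5608

For each species, P(unseen after 13) = (5/6)^13 = 0.09346.
By linearity of expectation, E[unseen] = 6·(5/6)^13 = 0.56078.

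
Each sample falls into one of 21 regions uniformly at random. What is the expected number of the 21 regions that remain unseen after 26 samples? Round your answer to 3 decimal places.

For each region, P(unseen after 26) = (20/21)^26 = 0.2812.
By linearity of expectation, E[unseen] = 21·(20/21)^26 = 5.9061.

5.906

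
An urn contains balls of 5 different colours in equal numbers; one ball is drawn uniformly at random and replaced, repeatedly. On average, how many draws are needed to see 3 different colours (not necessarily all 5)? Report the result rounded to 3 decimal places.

3.917

Going from k to k+1 distinct takes a geometric number of draws with mean 5/(5-k).
Sum over k = 0,...,2: E = 5/5 + 5/4 + 5/3 = 3.9167.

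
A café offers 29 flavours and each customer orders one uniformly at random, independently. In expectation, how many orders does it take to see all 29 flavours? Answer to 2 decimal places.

114.89

The wait to go from k to k+1 distinct flavours is geometric with mean 29/(29-k).
E[T] = 29/29 + 29/28 + 29/27 + ... + 29/2 + 29/1 = 29·H_{29}.
H_{29} = 3.962, so E[T] = 114.888.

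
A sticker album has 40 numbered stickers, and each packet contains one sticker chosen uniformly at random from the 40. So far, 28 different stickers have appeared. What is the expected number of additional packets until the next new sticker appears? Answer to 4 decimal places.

3.3333

The number of packets until the next new sticker is geometric with success probability 12/40, so its mean is 40/12.
E = 40/12 = 3.33333.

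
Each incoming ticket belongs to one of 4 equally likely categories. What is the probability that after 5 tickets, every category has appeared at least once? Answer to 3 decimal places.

By inclusion–exclusion over which categories are missing,
P(all seen) = Σ_{j=0}^{4} (-1)^j C(4,j)((4-j)/4)^5
= 1.0000 - 0.9492 + 0.1875 - 0.0039 + 0.0000
= 0.2344.

0.234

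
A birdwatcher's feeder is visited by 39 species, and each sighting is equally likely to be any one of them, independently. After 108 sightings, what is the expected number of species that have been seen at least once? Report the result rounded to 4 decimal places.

For each species, P(seen in 108 sightings) = 1 - (38/39)^108 = 0.93951.
By linearity of expectation, E[distinct seen] = 39·(1 - (38/39)^108) = 36.64107.

36.6411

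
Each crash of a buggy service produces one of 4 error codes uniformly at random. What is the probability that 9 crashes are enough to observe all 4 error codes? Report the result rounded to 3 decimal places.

0.711

By inclusion–exclusion over which error codes are missing,
P(all seen) = Σ_{j=0}^{4} (-1)^j C(4,j)((4-j)/4)^9
= 1.0000 - 0.3003 + 0.0117 - 0.0000 + 0.0000
= 0.7114.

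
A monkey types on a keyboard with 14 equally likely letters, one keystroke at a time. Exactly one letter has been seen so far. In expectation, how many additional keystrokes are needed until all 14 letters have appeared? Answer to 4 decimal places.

The wait to go from k to k+1 distinct letters is geometric with mean 14/(14-k).
Sum over k = 1,...,13: E = 14/13 + 14/12 + 14/11 + ... + 14/2 + 14/1 = 44.52187.

44.5219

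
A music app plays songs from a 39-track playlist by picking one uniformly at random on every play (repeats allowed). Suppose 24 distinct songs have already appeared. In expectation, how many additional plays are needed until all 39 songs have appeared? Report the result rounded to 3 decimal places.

129.411

From k distinct to k+1 distinct takes on average 39/(39-k) plays.
Sum over k = 24,...,38: E = 39/15 + 39/14 + 39/13 + ... + 39/2 + 39/1 = 129.4109.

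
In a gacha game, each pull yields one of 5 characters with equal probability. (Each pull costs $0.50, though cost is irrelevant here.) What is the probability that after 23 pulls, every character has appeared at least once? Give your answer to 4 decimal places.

0.9706

By inclusion–exclusion over which characters are missing,
P(all seen) = Σ_{j=0}^{5} (-1)^j C(5,j)((5-j)/5)^23
= 1.00000 - 0.02951 + 0.00008 - 0.00000 + 0.00000 - 0.00000
= 0.97056.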